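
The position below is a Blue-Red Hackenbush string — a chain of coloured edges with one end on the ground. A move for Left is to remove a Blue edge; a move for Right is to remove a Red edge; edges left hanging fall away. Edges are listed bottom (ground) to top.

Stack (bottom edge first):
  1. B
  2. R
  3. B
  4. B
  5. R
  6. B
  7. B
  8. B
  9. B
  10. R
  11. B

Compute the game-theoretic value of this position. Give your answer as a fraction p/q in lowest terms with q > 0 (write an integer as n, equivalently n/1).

891/1024

Recurse on prefixes of the 11-edge string B R B B R B B B B R B:
B: Left { 0 }, Right { none } => simplest 1
BR: Left { 0 }, Right { 1 } => simplest 1/2
BRB: Left { 0; 1/2 }, Right { 1 } => simplest 3/4
BRBB: Left { 0; 1/2; 3/4 }, Right { 1 } => simplest 7/8
BRBBR: Left { 0; 1/2; 3/4 }, Right { 7/8; 1 } => simplest 13/16
BRBBRB: Left { 0; 1/2; 3/4; 13/16 }, Right { 7/8; 1 } => simplest 27/32
BRBBRBB: Left { 0; 1/2; 3/4; 13/16; 27/32 }, Right { 7/8; 1 } => simplest 55/64
BRBBRBBB: Left { 0; 1/2; 3/4; 13/16; 27/32; 55/64 }, Right { 7/8; 1 } => simplest 111/128
BRBBRBBBB: Left { 0; 1/2; 3/4; 13/16; 27/32; 55/64; 111/128 }, Right { 7/8; 1 } => simplest 223/256
BRBBRBBBBR: Left { 0; 1/2; 3/4; 13/16; 27/32; 55/64; 111/128 }, Right { 223/256; 7/8; 1 } => simplest 445/512
BRBBRBBBBRB: Left { 0; 1/2; 3/4; 13/16; 27/32; 55/64; 111/128; 445/512 }, Right { 223/256; 7/8; 1 } => simplest 891/1024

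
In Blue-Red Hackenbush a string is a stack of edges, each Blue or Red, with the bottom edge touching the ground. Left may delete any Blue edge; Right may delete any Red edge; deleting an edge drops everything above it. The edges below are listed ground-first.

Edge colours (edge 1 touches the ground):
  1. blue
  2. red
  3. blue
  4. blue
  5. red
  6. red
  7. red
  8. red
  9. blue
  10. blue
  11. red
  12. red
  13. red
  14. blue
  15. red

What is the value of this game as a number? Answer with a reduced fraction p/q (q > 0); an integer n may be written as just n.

1 of 15 · b · max L 0 · min R +∞ => 1
2 of 15 · br · max L 0 · min R 1 => 1/2
3 of 15 · brb · max L 1/2 · min R 1 => 3/4
4 of 15 · brbb · max L 3/4 · min R 1 => 7/8
5 of 15 · brbbr · max L 3/4 · min R 7/8 => 13/16
6 of 15 · brbbrr · max L 3/4 · min R 13/16 => 25/32
7 of 15 · brbbrrr · max L 3/4 · min R 25/32 => 49/64
8 of 15 · brbbrrrr · max L 3/4 · min R 49/64 => 97/128
9 of 15 · brbbrrrrb · max L 97/128 · min R 49/64 => 195/256
10 of 15 · brbbrrrrbb · max L 195/256 · min R 49/64 => 391/512
11 of 15 · brbbrrrrbbr · max L 195/256 · min R 391/512 => 781/1024
12 of 15 · brbbrrrrbbrr · max L 195/256 · min R 781/1024 => 1561/2048
13 of 15 · brbbrrrrbbrrr · max L 195/256 · min R 1561/2048 => 3121/4096
14 of 15 · brbbrrrrbbrrrb · max L 3121/4096 · min R 1561/2048 => 6243/8192
15 of 15 · brbbrrrrbbrrrbr · max L 3121/4096 · min R 6243/8192 => 12485/16384

12485/16384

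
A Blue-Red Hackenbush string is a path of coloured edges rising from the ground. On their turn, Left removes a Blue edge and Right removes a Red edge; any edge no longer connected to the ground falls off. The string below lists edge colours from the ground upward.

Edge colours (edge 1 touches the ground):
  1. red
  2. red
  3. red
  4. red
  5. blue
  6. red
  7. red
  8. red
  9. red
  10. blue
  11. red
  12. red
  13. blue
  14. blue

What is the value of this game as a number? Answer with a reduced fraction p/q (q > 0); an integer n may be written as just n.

-4057/1024

G(r) = { · | 0 } -> -1
G(rr) = { · | -1 0 } -> -2
G(rrr) = { · | -2 -1 0 } -> -3
G(rrrr) = { · | -3 -2 -1 0 } -> -4
G(rrrrb) = { -4 | -3 -2 -1 0 } -> -7/2
G(rrrrbr) = { -4 | -7/2 -3 -2 -1 0 } -> -15/4
G(rrrrbrr) = { -4 | -15/4 -7/2 -3 -2 -1 0 } -> -31/8
G(rrrrbrrr) = { -4 | -31/8 -15/4 -7/2 -3 -2 -1 0 } -> -63/16
G(rrrrbrrrr) = { -4 | -63/16 -31/8 -15/4 -7/2 -3 -2 -1 0 } -> -127/32
G(rrrrbrrrrb) = { -4 -127/32 | -63/16 -31/8 -15/4 -7/2 -3 -2 -1 0 } -> -253/64
G(rrrrbrrrrbr) = { -4 -127/32 | -253/64 -63/16 -31/8 -15/4 -7/2 -3 -2 -1 0 } -> -507/128
G(rrrrbrrrrbrr) = { -4 -127/32 | -507/128 -253/64 -63/16 -31/8 -15/4 -7/2 -3 -2 -1 0 } -> -1015/256
G(rrrrbrrrrbrrb) = { -4 -127/32 -1015/256 | -507/128 -253/64 -63/16 -31/8 -15/4 -7/2 -3 -2 -1 0 } -> -2029/512
G(rrrrbrrrrbrrbb) = { -4 -127/32 -1015/256 -2029/512 | -507/128 -253/64 -63/16 -31/8 -15/4 -7/2 -3 -2 -1 0 } -> -4057/1024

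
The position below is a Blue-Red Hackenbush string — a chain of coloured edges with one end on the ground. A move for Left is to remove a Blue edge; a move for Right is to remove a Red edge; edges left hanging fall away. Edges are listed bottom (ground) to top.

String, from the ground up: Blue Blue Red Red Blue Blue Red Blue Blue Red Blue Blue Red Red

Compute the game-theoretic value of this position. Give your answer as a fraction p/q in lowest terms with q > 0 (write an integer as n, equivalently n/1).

5849/4096

B: Left { 0 }, Right { — } so simplest 1
BB: Left { 0 1 }, Right { — } so simplest 2
BBR: Left { 0 1 }, Right { 2 } so simplest 3/2
BBRR: Left { 0 1 }, Right { 3/2 2 } so simplest 5/4
BBRRB: Left { 0 1 5/4 }, Right { 3/2 2 } so simplest 11/8
BBRRBB: Left { 0 1 5/4 11/8 }, Right { 3/2 2 } so simplest 23/16
BBRRBBR: Left { 0 1 5/4 11/8 }, Right { 23/16 3/2 2 } so simplest 45/32
BBRRBBRB: Left { 0 1 5/4 11/8 45/32 }, Right { 23/16 3/2 2 } so simplest 91/64
BBRRBBRBB: Left { 0 1 5/4 11/8 45/32 91/64 }, Right { 23/16 3/2 2 } so simplest 183/128
BBRRBBRBBR: Left { 0 1 5/4 11/8 45/32 91/64 }, Right { 183/128 23/16 3/2 2 } so simplest 365/256
BBRRBBRBBRB: Left { 0 1 5/4 11/8 45/32 91/64 365/256 }, Right { 183/128 23/16 3/2 2 } so simplest 731/512
BBRRBBRBBRBB: Left { 0 1 5/4 11/8 45/32 91/64 365/256 731/512 }, Right { 183/128 23/16 3/2 2 } so simplest 1463/1024
BBRRBBRBBRBBR: Left { 0 1 5/4 11/8 45/32 91/64 365/256 731/512 }, Right { 1463/1024 183/128 23/16 3/2 2 } so simplest 2925/2048
BBRRBBRBBRBBRR: Left { 0 1 5/4 11/8 45/32 91/64 365/256 731/512 }, Right { 2925/2048 1463/1024 183/128 23/16 3/2 2 } so simplest 5849/4096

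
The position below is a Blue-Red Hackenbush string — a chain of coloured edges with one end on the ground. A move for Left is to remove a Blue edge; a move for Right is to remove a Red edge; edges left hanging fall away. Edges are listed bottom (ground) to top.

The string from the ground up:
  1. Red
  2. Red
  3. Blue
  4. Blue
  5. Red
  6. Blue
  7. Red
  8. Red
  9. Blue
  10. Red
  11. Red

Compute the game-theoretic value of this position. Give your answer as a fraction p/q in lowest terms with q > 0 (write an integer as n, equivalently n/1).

Build v(s[:k]) for k = 1..11, string s = Red Red Blue Blue Red Blue Red Red Blue Red Red.
v_1 [R]  L=[·]  R=[0]  ⇒ -1
v_2 [RR]  L=[·]  R=[-1, 0]  ⇒ -2
v_3 [RRB]  L=[-2]  R=[-1, 0]  ⇒ -3/2
v_4 [RRBB]  L=[-2, -3/2]  R=[-1, 0]  ⇒ -5/4
v_5 [RRBBR]  L=[-2, -3/2]  R=[-5/4, -1, 0]  ⇒ -11/8
v_6 [RRBBRB]  L=[-2, -3/2, -11/8]  R=[-5/4, -1, 0]  ⇒ -21/16
v_7 [RRBBRBR]  L=[-2, -3/2, -11/8]  R=[-21/16, -5/4, -1, 0]  ⇒ -43/32
v_8 [RRBBRBRR]  L=[-2, -3/2, -11/8]  R=[-43/32, -21/16, -5/4, -1, 0]  ⇒ -87/64
v_9 [RRBBRBRRB]  L=[-2, -3/2, -11/8, -87/64]  R=[-43/32, -21/16, -5/4, -1, 0]  ⇒ -173/128
v_10 [RRBBRBRRBR]  L=[-2, -3/2, -11/8, -87/64]  R=[-173/128, -43/32, -21/16, -5/4, -1, 0]  ⇒ -347/256
v_11 [RRBBRBRRBRR]  L=[-2, -3/2, -11/8, -87/64]  R=[-347/256, -173/128, -43/32, -21/16, -5/4, -1, 0]  ⇒ -695/512

-695/512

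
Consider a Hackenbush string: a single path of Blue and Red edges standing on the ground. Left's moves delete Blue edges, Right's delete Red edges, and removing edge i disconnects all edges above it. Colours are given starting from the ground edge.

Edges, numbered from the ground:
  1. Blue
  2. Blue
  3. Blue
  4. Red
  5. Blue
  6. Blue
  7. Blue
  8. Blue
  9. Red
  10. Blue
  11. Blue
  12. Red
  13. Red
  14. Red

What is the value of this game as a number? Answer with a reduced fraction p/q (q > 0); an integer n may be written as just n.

Prefix values for Blue Blue Blue Red Blue Blue Blue Blue Red Blue Blue Red Red Red via {L|R} + simplicity:
B: Left { 0 }, Right { · } => simplest 1
BB: Left { 0, 1 }, Right { · } => simplest 2
BBB: Left { 0, 1, 2 }, Right { · } => simplest 3
BBBR: Left { 0, 1, 2 }, Right { 3 } => simplest 5/2
BBBRB: Left { 0, 1, 2, 5/2 }, Right { 3 } => simplest 11/4
BBBRBB: Left { 0, 1, 2, 5/2, 11/4 }, Right { 3 } => simplest 23/8
BBBRBBB: Left { 0, 1, 2, 5/2, 11/4, 23/8 }, Right { 3 } => simplest 47/16
BBBRBBBB: Left { 0, 1, 2, 5/2, 11/4, 23/8, 47/16 }, Right { 3 } => simplest 95/32
BBBRBBBBR: Left { 0, 1, 2, 5/2, 11/4, 23/8, 47/16 }, Right { 95/32, 3 } => simplest 189/64
BBBRBBBBRB: Left { 0, 1, 2, 5/2, 11/4, 23/8, 47/16, 189/64 }, Right { 95/32, 3 } => simplest 379/128
BBBRBBBBRBB: Left { 0, 1, 2, 5/2, 11/4, 23/8, 47/16, 189/64, 379/128 }, Right { 95/32, 3 } => simplest 759/256
BBBRBBBBRBBR: Left { 0, 1, 2, 5/2, 11/4, 23/8, 47/16, 189/64, 379/128 }, Right { 759/256, 95/32, 3 } => simplest 1517/512
BBBRBBBBRBBRR: Left { 0, 1, 2, 5/2, 11/4, 23/8, 47/16, 189/64, 379/128 }, Right { 1517/512, 759/256, 95/32, 3 } => simplest 3033/1024
BBBRBBBBRBBRRR: Left { 0, 1, 2, 5/2, 11/4, 23/8, 47/16, 189/64, 379/128 }, Right { 3033/1024, 1517/512, 759/256, 95/32, 3 } => simplest 6065/2048

6065/2048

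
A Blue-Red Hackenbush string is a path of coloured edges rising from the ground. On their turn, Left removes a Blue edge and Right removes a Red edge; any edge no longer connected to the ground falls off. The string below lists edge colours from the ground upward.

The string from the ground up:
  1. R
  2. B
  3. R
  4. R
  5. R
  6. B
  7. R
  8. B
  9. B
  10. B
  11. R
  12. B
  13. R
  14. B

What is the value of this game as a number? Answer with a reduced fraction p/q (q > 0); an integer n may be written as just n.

-7445/8192

1 of 14 · R · max L −∞ · min R 0 ⇒ -1
2 of 14 · RB · max L -1 · min R 0 ⇒ -1/2
3 of 14 · RBR · max L -1 · min R -1/2 ⇒ -3/4
4 of 14 · RBRR · max L -1 · min R -3/4 ⇒ -7/8
5 of 14 · RBRRR · max L -1 · min R -7/8 ⇒ -15/16
6 of 14 · RBRRRB · max L -15/16 · min R -7/8 ⇒ -29/32
7 of 14 · RBRRRBR · max L -15/16 · min R -29/32 ⇒ -59/64
8 of 14 · RBRRRBRB · max L -59/64 · min R -29/32 ⇒ -117/128
9 of 14 · RBRRRBRBB · max L -117/128 · min R -29/32 ⇒ -233/256
10 of 14 · RBRRRBRBBB · max L -233/256 · min R -29/32 ⇒ -465/512
11 of 14 · RBRRRBRBBBR · max L -233/256 · min R -465/512 ⇒ -931/1024
12 of 14 · RBRRRBRBBBRB · max L -931/1024 · min R -465/512 ⇒ -1861/2048
13 of 14 · RBRRRBRBBBRBR · max L -931/1024 · min R -1861/2048 ⇒ -3723/4096
14 of 14 · RBRRRBRBBBRBRB · max L -3723/4096 · min R -1861/2048 ⇒ -7445/8192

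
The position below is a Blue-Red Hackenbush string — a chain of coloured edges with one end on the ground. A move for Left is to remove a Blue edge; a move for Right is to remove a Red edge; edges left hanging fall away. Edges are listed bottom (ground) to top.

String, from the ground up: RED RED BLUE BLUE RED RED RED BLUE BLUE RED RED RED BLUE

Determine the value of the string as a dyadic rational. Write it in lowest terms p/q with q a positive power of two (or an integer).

-2973/2048

R: Left { ∅ }, Right { 0 } = simplest -1
RR: Left { ∅ }, Right { -1, 0 } = simplest -2
RRB: Left { -2 }, Right { -1, 0 } = simplest -3/2
RRBB: Left { -2, -3/2 }, Right { -1, 0 } = simplest -5/4
RRBBR: Left { -2, -3/2 }, Right { -5/4, -1, 0 } = simplest -11/8
RRBBRR: Left { -2, -3/2 }, Right { -11/8, -5/4, -1, 0 } = simplest -23/16
RRBBRRR: Left { -2, -3/2 }, Right { -23/16, -11/8, -5/4, -1, 0 } = simplest -47/32
RRBBRRRB: Left { -2, -3/2, -47/32 }, Right { -23/16, -11/8, -5/4, -1, 0 } = simplest -93/64
RRBBRRRBB: Left { -2, -3/2, -47/32, -93/64 }, Right { -23/16, -11/8, -5/4, -1, 0 } = simplest -185/128
RRBBRRRBBR: Left { -2, -3/2, -47/32, -93/64 }, Right { -185/128, -23/16, -11/8, -5/4, -1, 0 } = simplest -371/256
RRBBRRRBBRR: Left { -2, -3/2, -47/32, -93/64 }, Right { -371/256, -185/128, -23/16, -11/8, -5/4, -1, 0 } = simplest -743/512
RRBBRRRBBRRR: Left { -2, -3/2, -47/32, -93/64 }, Right { -743/512, -371/256, -185/128, -23/16, -11/8, -5/4, -1, 0 } = simplest -1487/1024
RRBBRRRBBRRRB: Left { -2, -3/2, -47/32, -93/64, -1487/1024 }, Right { -743/512, -371/256, -185/128, -23/16, -11/8, -5/4, -1, 0 } = simplest -2973/2048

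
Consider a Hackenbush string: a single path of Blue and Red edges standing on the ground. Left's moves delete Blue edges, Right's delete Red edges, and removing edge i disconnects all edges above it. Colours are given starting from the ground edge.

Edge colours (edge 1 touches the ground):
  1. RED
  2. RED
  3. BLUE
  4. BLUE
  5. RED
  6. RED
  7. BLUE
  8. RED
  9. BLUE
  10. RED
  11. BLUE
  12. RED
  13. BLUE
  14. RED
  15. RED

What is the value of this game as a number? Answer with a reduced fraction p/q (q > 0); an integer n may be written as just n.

-11607/8192

Build val(s[:k]) for k = 1..15, string s = RED RED BLUE BLUE RED RED BLUE RED BLUE RED BLUE RED BLUE RED RED.
1 of 15 · R · max L −∞ · min R 0 = -1
2 of 15 · RR · max L −∞ · min R -1 = -2
3 of 15 · RRB · max L -2 · min R -1 = -3/2
4 of 15 · RRBB · max L -3/2 · min R -1 = -5/4
5 of 15 · RRBBR · max L -3/2 · min R -5/4 = -11/8
6 of 15 · RRBBRR · max L -3/2 · min R -11/8 = -23/16
7 of 15 · RRBBRRB · max L -23/16 · min R -11/8 = -45/32
8 of 15 · RRBBRRBR · max L -23/16 · min R -45/32 = -91/64
9 of 15 · RRBBRRBRB · max L -91/64 · min R -45/32 = -181/128
10 of 15 · RRBBRRBRBR · max L -91/64 · min R -181/128 = -363/256
11 of 15 · RRBBRRBRBRB · max L -363/256 · min R -181/128 = -725/512
12 of 15 · RRBBRRBRBRBR · max L -363/256 · min R -725/512 = -1451/1024
13 of 15 · RRBBRRBRBRBRB · max L -1451/1024 · min R -725/512 = -2901/2048
14 of 15 · RRBBRRBRBRBRBR · max L -1451/1024 · min R -2901/2048 = -5803/4096
15 of 15 · RRBBRRBRBRBRBRR · max L -1451/1024 · min R -5803/4096 = -11607/8192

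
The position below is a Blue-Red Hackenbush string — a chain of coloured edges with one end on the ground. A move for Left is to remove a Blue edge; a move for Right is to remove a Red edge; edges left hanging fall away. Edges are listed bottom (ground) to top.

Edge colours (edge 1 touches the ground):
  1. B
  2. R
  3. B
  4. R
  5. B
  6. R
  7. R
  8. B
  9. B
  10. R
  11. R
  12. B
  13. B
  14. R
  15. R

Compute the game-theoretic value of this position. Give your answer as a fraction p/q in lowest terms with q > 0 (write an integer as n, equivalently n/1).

10649/16384

step 1: add B to get B; options L={ 0 } R={ none } gives 1
step 2: add R to get BR; options L={ 0 } R={ 1 } gives 1/2
step 3: add B to get BRB; options L={ 0 1/2 } R={ 1 } gives 3/4
step 4: add R to get BRBR; options L={ 0 1/2 } R={ 3/4 1 } gives 5/8
step 5: add B to get BRBRB; options L={ 0 1/2 5/8 } R={ 3/4 1 } gives 11/16
step 6: add R to get BRBRBR; options L={ 0 1/2 5/8 } R={ 11/16 3/4 1 } gives 21/32
step 7: add R to get BRBRBRR; options L={ 0 1/2 5/8 } R={ 21/32 11/16 3/4 1 } gives 41/64
step 8: add B to get BRBRBRRB; options L={ 0 1/2 5/8 41/64 } R={ 21/32 11/16 3/4 1 } gives 83/128
step 9: add B to get BRBRBRRBB; options L={ 0 1/2 5/8 41/64 83/128 } R={ 21/32 11/16 3/4 1 } gives 167/256
step 10: add R to get BRBRBRRBBR; options L={ 0 1/2 5/8 41/64 83/128 } R={ 167/256 21/32 11/16 3/4 1 } gives 333/512
step 11: add R to get BRBRBRRBBRR; options L={ 0 1/2 5/8 41/64 83/128 } R={ 333/512 167/256 21/32 11/16 3/4 1 } gives 665/1024
step 12: add B to get BRBRBRRBBRRB; options L={ 0 1/2 5/8 41/64 83/128 665/1024 } R={ 333/512 167/256 21/32 11/16 3/4 1 } gives 1331/2048
step 13: add B to get BRBRBRRBBRRBB; options L={ 0 1/2 5/8 41/64 83/128 665/1024 1331/2048 } R={ 333/512 167/256 21/32 11/16 3/4 1 } gives 2663/4096
step 14: add R to get BRBRBRRBBRRBBR; options L={ 0 1/2 5/8 41/64 83/128 665/1024 1331/2048 } R={ 2663/4096 333/512 167/256 21/32 11/16 3/4 1 } gives 5325/8192
step 15: add R to get BRBRBRRBBRRBBRR; options L={ 0 1/2 5/8 41/64 83/128 665/1024 1331/2048 } R={ 5325/8192 2663/4096 333/512 167/256 21/32 11/16 3/4 1 } gives 10649/16384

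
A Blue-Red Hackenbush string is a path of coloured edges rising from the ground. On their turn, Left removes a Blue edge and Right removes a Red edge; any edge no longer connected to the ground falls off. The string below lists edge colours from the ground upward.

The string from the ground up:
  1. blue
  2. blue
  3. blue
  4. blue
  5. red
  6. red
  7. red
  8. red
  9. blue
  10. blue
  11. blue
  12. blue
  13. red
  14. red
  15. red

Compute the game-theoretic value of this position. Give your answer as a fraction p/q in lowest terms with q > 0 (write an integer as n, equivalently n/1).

6385/2048

G_1 [b]  L=[0]  R=[]  ⇒ 1
G_2 [bb]  L=[0 1]  R=[]  ⇒ 2
G_3 [bbb]  L=[0 1 2]  R=[]  ⇒ 3
G_4 [bbbb]  L=[0 1 2 3]  R=[]  ⇒ 4
G_5 [bbbbr]  L=[0 1 2 3]  R=[4]  ⇒ 7/2
G_6 [bbbbrr]  L=[0 1 2 3]  R=[7/2 4]  ⇒ 13/4
G_7 [bbbbrrr]  L=[0 1 2 3]  R=[13/4 7/2 4]  ⇒ 25/8
G_8 [bbbbrrrr]  L=[0 1 2 3]  R=[25/8 13/4 7/2 4]  ⇒ 49/16
G_9 [bbbbrrrrb]  L=[0 1 2 3 49/16]  R=[25/8 13/4 7/2 4]  ⇒ 99/32
G_10 [bbbbrrrrbb]  L=[0 1 2 3 49/16 99/32]  R=[25/8 13/4 7/2 4]  ⇒ 199/64
G_11 [bbbbrrrrbbb]  L=[0 1 2 3 49/16 99/32 199/64]  R=[25/8 13/4 7/2 4]  ⇒ 399/128
G_12 [bbbbrrrrbbbb]  L=[0 1 2 3 49/16 99/32 199/64 399/128]  R=[25/8 13/4 7/2 4]  ⇒ 799/256
G_13 [bbbbrrrrbbbbr]  L=[0 1 2 3 49/16 99/32 199/64 399/128]  R=[799/256 25/8 13/4 7/2 4]  ⇒ 1597/512
G_14 [bbbbrrrrbbbbrr]  L=[0 1 2 3 49/16 99/32 199/64 399/128]  R=[1597/512 799/256 25/8 13/4 7/2 4]  ⇒ 3193/1024
G_15 [bbbbrrrrbbbbrrr]  L=[0 1 2 3 49/16 99/32 199/64 399/128]  R=[3193/1024 1597/512 799/256 25/8 13/4 7/2 4]  ⇒ 6385/2048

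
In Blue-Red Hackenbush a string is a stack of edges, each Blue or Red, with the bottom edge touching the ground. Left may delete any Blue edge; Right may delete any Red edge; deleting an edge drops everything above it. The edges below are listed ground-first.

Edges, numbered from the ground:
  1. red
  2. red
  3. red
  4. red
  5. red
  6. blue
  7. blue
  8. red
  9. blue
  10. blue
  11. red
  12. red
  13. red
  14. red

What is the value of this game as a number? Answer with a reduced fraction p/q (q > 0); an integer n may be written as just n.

-2207/512

Build v(s[:k]) for k = 1..14, string s = red red red red red blue blue red blue blue red red red red.
step 1: add red to get r; options L={  } R={ 0 } — -1
step 2: add red to get rr; options L={  } R={ -1 0 } — -2
step 3: add red to get rrr; options L={  } R={ -2 -1 0 } — -3
step 4: add red to get rrrr; options L={  } R={ -3 -2 -1 0 } — -4
step 5: add red to get rrrrr; options L={  } R={ -4 -3 -2 -1 0 } — -5
step 6: add blue to get rrrrrb; options L={ -5 } R={ -4 -3 -2 -1 0 } — -9/2
step 7: add blue to get rrrrrbb; options L={ -5 -9/2 } R={ -4 -3 -2 -1 0 } — -17/4
step 8: add red to get rrrrrbbr; options L={ -5 -9/2 } R={ -17/4 -4 -3 -2 -1 0 } — -35/8
step 9: add blue to get rrrrrbbrb; options L={ -5 -9/2 -35/8 } R={ -17/4 -4 -3 -2 -1 0 } — -69/16
step 10: add blue to get rrrrrbbrbb; options L={ -5 -9/2 -35/8 -69/16 } R={ -17/4 -4 -3 -2 -1 0 } — -137/32
step 11: add red to get rrrrrbbrbbr; options L={ -5 -9/2 -35/8 -69/16 } R={ -137/32 -17/4 -4 -3 -2 -1 0 } — -275/64
step 12: add red to get rrrrrbbrbbrr; options L={ -5 -9/2 -35/8 -69/16 } R={ -275/64 -137/32 -17/4 -4 -3 -2 -1 0 } — -551/128
step 13: add red to get rrrrrbbrbbrrr; options L={ -5 -9/2 -35/8 -69/16 } R={ -551/128 -275/64 -137/32 -17/4 -4 -3 -2 -1 0 } — -1103/256
step 14: add red to get rrrrrbbrbbrrrr; options L={ -5 -9/2 -35/8 -69/16 } R={ -1103/256 -551/128 -275/64 -137/32 -17/4 -4 -3 -2 -1 0 } — -2207/512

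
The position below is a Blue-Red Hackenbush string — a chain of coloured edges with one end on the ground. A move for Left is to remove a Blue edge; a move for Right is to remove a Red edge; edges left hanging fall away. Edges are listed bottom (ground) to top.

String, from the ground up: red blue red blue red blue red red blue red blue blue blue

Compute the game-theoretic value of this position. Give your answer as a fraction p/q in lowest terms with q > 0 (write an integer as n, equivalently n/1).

-2769/4096

Recurse on prefixes of the 13-edge string red blue red blue red blue red red blue red blue blue blue:
g(r) = { ∅ | 0 } = -1
g(rb) = { -1 | 0 } = -1/2
g(rbr) = { -1 | -1/2; 0 } = -3/4
g(rbrb) = { -1; -3/4 | -1/2; 0 } = -5/8
g(rbrbr) = { -1; -3/4 | -5/8; -1/2; 0 } = -11/16
g(rbrbrb) = { -1; -3/4; -11/16 | -5/8; -1/2; 0 } = -21/32
g(rbrbrbr) = { -1; -3/4; -11/16 | -21/32; -5/8; -1/2; 0 } = -43/64
g(rbrbrbrr) = { -1; -3/4; -11/16 | -43/64; -21/32; -5/8; -1/2; 0 } = -87/128
g(rbrbrbrrb) = { -1; -3/4; -11/16; -87/128 | -43/64; -21/32; -5/8; -1/2; 0 } = -173/256
g(rbrbrbrrbr) = { -1; -3/4; -11/16; -87/128 | -173/256; -43/64; -21/32; -5/8; -1/2; 0 } = -347/512
g(rbrbrbrrbrb) = { -1; -3/4; -11/16; -87/128; -347/512 | -173/256; -43/64; -21/32; -5/8; -1/2; 0 } = -693/1024
g(rbrbrbrrbrbb) = { -1; -3/4; -11/16; -87/128; -347/512; -693/1024 | -173/256; -43/64; -21/32; -5/8; -1/2; 0 } = -1385/2048
g(rbrbrbrrbrbbb) = { -1; -3/4; -11/16; -87/128; -347/512; -693/1024; -1385/2048 | -173/256; -43/64; -21/32; -5/8; -1/2; 0 } = -2769/4096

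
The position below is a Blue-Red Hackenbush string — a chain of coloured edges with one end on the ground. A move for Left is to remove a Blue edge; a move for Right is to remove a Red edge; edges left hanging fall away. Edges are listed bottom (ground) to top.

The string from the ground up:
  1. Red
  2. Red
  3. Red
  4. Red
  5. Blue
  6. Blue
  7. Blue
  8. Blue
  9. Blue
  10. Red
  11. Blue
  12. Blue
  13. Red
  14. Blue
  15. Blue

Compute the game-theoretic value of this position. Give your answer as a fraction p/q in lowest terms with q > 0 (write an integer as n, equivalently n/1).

Recurse on prefixes of the 15-edge string Red Red Red Red Blue Blue Blue Blue Blue Red Blue Blue Red Blue Blue:
1 of 15 · R · max L −∞ · min R 0 → -1
2 of 15 · RR · max L −∞ · min R -1 → -2
3 of 15 · RRR · max L −∞ · min R -2 → -3
4 of 15 · RRRR · max L −∞ · min R -3 → -4
5 of 15 · RRRRB · max L -4 · min R -3 → -7/2
6 of 15 · RRRRBB · max L -7/2 · min R -3 → -13/4
7 of 15 · RRRRBBB · max L -13/4 · min R -3 → -25/8
8 of 15 · RRRRBBBB · max L -25/8 · min R -3 → -49/16
9 of 15 · RRRRBBBBB · max L -49/16 · min R -3 → -97/32
10 of 15 · RRRRBBBBBR · max L -49/16 · min R -97/32 → -195/64
11 of 15 · RRRRBBBBBRB · max L -195/64 · min R -97/32 → -389/128
12 of 15 · RRRRBBBBBRBB · max L -389/128 · min R -97/32 → -777/256
13 of 15 · RRRRBBBBBRBBR · max L -389/128 · min R -777/256 → -1555/512
14 of 15 · RRRRBBBBBRBBRB · max L -1555/512 · min R -777/256 → -3109/1024
15 of 15 · RRRRBBBBBRBBRBB · max L -3109/1024 · min R -777/256 → -6217/2048

-6217/2048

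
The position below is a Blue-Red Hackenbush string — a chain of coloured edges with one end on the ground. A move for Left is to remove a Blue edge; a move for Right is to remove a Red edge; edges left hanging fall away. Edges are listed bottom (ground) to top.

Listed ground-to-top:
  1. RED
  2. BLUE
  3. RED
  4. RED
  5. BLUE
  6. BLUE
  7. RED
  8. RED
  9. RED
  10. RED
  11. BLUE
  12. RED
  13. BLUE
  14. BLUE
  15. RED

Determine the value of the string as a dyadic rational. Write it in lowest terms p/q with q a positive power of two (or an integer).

-13267/16384

Recurse on prefixes of the 15-edge string RED BLUE RED RED BLUE BLUE RED RED RED RED BLUE RED BLUE BLUE RED:
edge 1 of 15 (RED): { — | 0 } ⇒ -1
edge 2 of 15 (BLUE): { -1 | 0 } ⇒ -1/2
edge 3 of 15 (RED): { -1 | -1/2; 0 } ⇒ -3/4
edge 4 of 15 (RED): { -1 | -3/4; -1/2; 0 } ⇒ -7/8
edge 5 of 15 (BLUE): { -1; -7/8 | -3/4; -1/2; 0 } ⇒ -13/16
edge 6 of 15 (BLUE): { -1; -7/8; -13/16 | -3/4; -1/2; 0 } ⇒ -25/32
edge 7 of 15 (RED): { -1; -7/8; -13/16 | -25/32; -3/4; -1/2; 0 } ⇒ -51/64
edge 8 of 15 (RED): { -1; -7/8; -13/16 | -51/64; -25/32; -3/4; -1/2; 0 } ⇒ -103/128
edge 9 of 15 (RED): { -1; -7/8; -13/16 | -103/128; -51/64; -25/32; -3/4; -1/2; 0 } ⇒ -207/256
edge 10 of 15 (RED): { -1; -7/8; -13/16 | -207/256; -103/128; -51/64; -25/32; -3/4; -1/2; 0 } ⇒ -415/512
edge 11 of 15 (BLUE): { -1; -7/8; -13/16; -415/512 | -207/256; -103/128; -51/64; -25/32; -3/4; -1/2; 0 } ⇒ -829/1024
edge 12 of 15 (RED): { -1; -7/8; -13/16; -415/512 | -829/1024; -207/256; -103/128; -51/64; -25/32; -3/4; -1/2; 0 } ⇒ -1659/2048
edge 13 of 15 (BLUE): { -1; -7/8; -13/16; -415/512; -1659/2048 | -829/1024; -207/256; -103/128; -51/64; -25/32; -3/4; -1/2; 0 } ⇒ -3317/4096
edge 14 of 15 (BLUE): { -1; -7/8; -13/16; -415/512; -1659/2048; -3317/4096 | -829/1024; -207/256; -103/128; -51/64; -25/32; -3/4; -1/2; 0 } ⇒ -6633/8192
edge 15 of 15 (RED): { -1; -7/8; -13/16; -415/512; -1659/2048; -3317/4096 | -6633/8192; -829/1024; -207/256; -103/128; -51/64; -25/32; -3/4; -1/2; 0 } ⇒ -13267/16384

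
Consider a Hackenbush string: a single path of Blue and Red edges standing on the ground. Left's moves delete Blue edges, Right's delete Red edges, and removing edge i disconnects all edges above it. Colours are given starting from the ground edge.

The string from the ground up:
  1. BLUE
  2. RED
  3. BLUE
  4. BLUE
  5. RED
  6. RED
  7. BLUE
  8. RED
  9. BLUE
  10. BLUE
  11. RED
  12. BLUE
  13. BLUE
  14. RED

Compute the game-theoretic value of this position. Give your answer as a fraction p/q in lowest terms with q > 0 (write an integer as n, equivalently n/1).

Recurse on prefixes of the 14-edge string BLUE RED BLUE BLUE RED RED BLUE RED BLUE BLUE RED BLUE BLUE RED:
step 1: add BLUE to get B; options L={ 0 } R={ (no moves) } gives 1
step 2: add RED to get BR; options L={ 0 } R={ 1 } gives 1/2
step 3: add BLUE to get BRB; options L={ 0 1/2 } R={ 1 } gives 3/4
step 4: add BLUE to get BRBB; options L={ 0 1/2 3/4 } R={ 1 } gives 7/8
step 5: add RED to get BRBBR; options L={ 0 1/2 3/4 } R={ 7/8 1 } gives 13/16
step 6: add RED to get BRBBRR; options L={ 0 1/2 3/4 } R={ 13/16 7/8 1 } gives 25/32
step 7: add BLUE to get BRBBRRB; options L={ 0 1/2 3/4 25/32 } R={ 13/16 7/8 1 } gives 51/64
step 8: add RED to get BRBBRRBR; options L={ 0 1/2 3/4 25/32 } R={ 51/64 13/16 7/8 1 } gives 101/128
step 9: add BLUE to get BRBBRRBRB; options L={ 0 1/2 3/4 25/32 101/128 } R={ 51/64 13/16 7/8 1 } gives 203/256
step 10: add BLUE to get BRBBRRBRBB; options L={ 0 1/2 3/4 25/32 101/128 203/256 } R={ 51/64 13/16 7/8 1 } gives 407/512
step 11: add RED to get BRBBRRBRBBR; options L={ 0 1/2 3/4 25/32 101/128 203/256 } R={ 407/512 51/64 13/16 7/8 1 } gives 813/1024
step 12: add BLUE to get BRBBRRBRBBRB; options L={ 0 1/2 3/4 25/32 101/128 203/256 813/1024 } R={ 407/512 51/64 13/16 7/8 1 } gives 1627/2048
step 13: add BLUE to get BRBBRRBRBBRBB; options L={ 0 1/2 3/4 25/32 101/128 203/256 813/1024 1627/2048 } R={ 407/512 51/64 13/16 7/8 1 } gives 3255/4096
step 14: add RED to get BRBBRRBRBBRBBR; options L={ 0 1/2 3/4 25/32 101/128 203/256 813/1024 1627/2048 } R={ 3255/4096 407/512 51/64 13/16 7/8 1 } gives 6509/8192

6509/8192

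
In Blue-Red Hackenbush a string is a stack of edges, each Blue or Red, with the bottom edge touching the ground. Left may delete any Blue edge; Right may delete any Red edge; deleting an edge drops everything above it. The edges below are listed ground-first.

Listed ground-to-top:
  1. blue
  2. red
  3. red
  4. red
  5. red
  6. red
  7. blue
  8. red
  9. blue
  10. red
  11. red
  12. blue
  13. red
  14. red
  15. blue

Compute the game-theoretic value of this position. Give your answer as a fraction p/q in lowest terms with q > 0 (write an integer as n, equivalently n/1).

Recurse on prefixes of the 15-edge string blue red red red red red blue red blue red red blue red red blue:
g(b) = { 0 | ∅ } -> 1
g(br) = { 0 | 1 } -> 1/2
g(brr) = { 0 | 1/2, 1 } -> 1/4
g(brrr) = { 0 | 1/4, 1/2, 1 } -> 1/8
g(brrrr) = { 0 | 1/8, 1/4, 1/2, 1 } -> 1/16
g(brrrrr) = { 0 | 1/16, 1/8, 1/4, 1/2, 1 } -> 1/32
g(brrrrrb) = { 0, 1/32 | 1/16, 1/8, 1/4, 1/2, 1 } -> 3/64
g(brrrrrbr) = { 0, 1/32 | 3/64, 1/16, 1/8, 1/4, 1/2, 1 } -> 5/128
g(brrrrrbrb) = { 0, 1/32, 5/128 | 3/64, 1/16, 1/8, 1/4, 1/2, 1 } -> 11/256
g(brrrrrbrbr) = { 0, 1/32, 5/128 | 11/256, 3/64, 1/16, 1/8, 1/4, 1/2, 1 } -> 21/512
g(brrrrrbrbrr) = { 0, 1/32, 5/128 | 21/512, 11/256, 3/64, 1/16, 1/8, 1/4, 1/2, 1 } -> 41/1024
g(brrrrrbrbrrb) = { 0, 1/32, 5/128, 41/1024 | 21/512, 11/256, 3/64, 1/16, 1/8, 1/4, 1/2, 1 } -> 83/2048
g(brrrrrbrbrrbr) = { 0, 1/32, 5/128, 41/1024 | 83/2048, 21/512, 11/256, 3/64, 1/16, 1/8, 1/4, 1/2, 1 } -> 165/4096
g(brrrrrbrbrrbrr) = { 0, 1/32, 5/128, 41/1024 | 165/4096, 83/2048, 21/512, 11/256, 3/64, 1/16, 1/8, 1/4, 1/2, 1 } -> 329/8192
g(brrrrrbrbrrbrrb) = { 0, 1/32, 5/128, 41/1024, 329/8192 | 165/4096, 83/2048, 21/512, 11/256, 3/64, 1/16, 1/8, 1/4, 1/2, 1 } -> 659/16384

659/16384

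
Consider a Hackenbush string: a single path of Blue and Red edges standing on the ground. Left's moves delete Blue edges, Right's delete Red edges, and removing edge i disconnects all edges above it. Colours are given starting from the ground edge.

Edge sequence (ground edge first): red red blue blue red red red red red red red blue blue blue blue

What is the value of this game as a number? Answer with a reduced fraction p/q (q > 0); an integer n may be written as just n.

1 of 15 · r · max L −∞ · min R 0 ⇒ -1
2 of 15 · rr · max L −∞ · min R -1 ⇒ -2
3 of 15 · rrb · max L -2 · min R -1 ⇒ -3/2
4 of 15 · rrbb · max L -3/2 · min R -1 ⇒ -5/4
5 of 15 · rrbbr · max L -3/2 · min R -5/4 ⇒ -11/8
6 of 15 · rrbbrr · max L -3/2 · min R -11/8 ⇒ -23/16
7 of 15 · rrbbrrr · max L -3/2 · min R -23/16 ⇒ -47/32
8 of 15 · rrbbrrrr · max L -3/2 · min R -47/32 ⇒ -95/64
9 of 15 · rrbbrrrrr · max L -3/2 · min R -95/64 ⇒ -191/128
10 of 15 · rrbbrrrrrr · max L -3/2 · min R -191/128 ⇒ -383/256
11 of 15 · rrbbrrrrrrr · max L -3/2 · min R -383/256 ⇒ -767/512
12 of 15 · rrbbrrrrrrrb · max L -767/512 · min R -383/256 ⇒ -1533/1024
13 of 15 · rrbbrrrrrrrbb · max L -1533/1024 · min R -383/256 ⇒ -3065/2048
14 of 15 · rrbbrrrrrrrbbb · max L -3065/2048 · min R -383/256 ⇒ -6129/4096
15 of 15 · rrbbrrrrrrrbbbb · max L -6129/4096 · min R -383/256 ⇒ -12257/8192

-12257/8192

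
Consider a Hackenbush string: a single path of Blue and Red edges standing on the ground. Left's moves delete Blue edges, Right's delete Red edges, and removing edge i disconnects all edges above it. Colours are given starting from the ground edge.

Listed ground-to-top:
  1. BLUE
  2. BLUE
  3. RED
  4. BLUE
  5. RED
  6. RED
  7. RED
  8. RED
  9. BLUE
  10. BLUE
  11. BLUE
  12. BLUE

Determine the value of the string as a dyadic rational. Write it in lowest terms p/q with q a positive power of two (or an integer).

Recurse on prefixes of the 12-edge string BLUE BLUE RED BLUE RED RED RED RED BLUE BLUE BLUE BLUE:
v_1 [B]  L=[0]  R=[]  gives 1
v_2 [BB]  L=[0,1]  R=[]  gives 2
v_3 [BBR]  L=[0,1]  R=[2]  gives 3/2
v_4 [BBRB]  L=[0,1,3/2]  R=[2]  gives 7/4
v_5 [BBRBR]  L=[0,1,3/2]  R=[7/4,2]  gives 13/8
v_6 [BBRBRR]  L=[0,1,3/2]  R=[13/8,7/4,2]  gives 25/16
v_7 [BBRBRRR]  L=[0,1,3/2]  R=[25/16,13/8,7/4,2]  gives 49/32
v_8 [BBRBRRRR]  L=[0,1,3/2]  R=[49/32,25/16,13/8,7/4,2]  gives 97/64
v_9 [BBRBRRRRB]  L=[0,1,3/2,97/64]  R=[49/32,25/16,13/8,7/4,2]  gives 195/128
v_10 [BBRBRRRRBB]  L=[0,1,3/2,97/64,195/128]  R=[49/32,25/16,13/8,7/4,2]  gives 391/256
v_11 [BBRBRRRRBBB]  L=[0,1,3/2,97/64,195/128,391/256]  R=[49/32,25/16,13/8,7/4,2]  gives 783/512
v_12 [BBRBRRRRBBBB]  L=[0,1,3/2,97/64,195/128,391/256,783/512]  R=[49/32,25/16,13/8,7/4,2]  gives 1567/1024

1567/1024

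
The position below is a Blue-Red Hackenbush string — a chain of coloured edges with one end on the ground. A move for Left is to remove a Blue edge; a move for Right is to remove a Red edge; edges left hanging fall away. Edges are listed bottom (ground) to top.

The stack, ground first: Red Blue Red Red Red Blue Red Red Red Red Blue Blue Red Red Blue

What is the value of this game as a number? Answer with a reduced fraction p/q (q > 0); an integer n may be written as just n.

-15309/16384

Recurse on prefixes of the 15-edge string Red Blue Red Red Red Blue Red Red Red Red Blue Blue Red Red Blue:
1 of 15 · R · max L −∞ · min R 0 → -1
2 of 15 · RB · max L -1 · min R 0 → -1/2
3 of 15 · RBR · max L -1 · min R -1/2 → -3/4
4 of 15 · RBRR · max L -1 · min R -3/4 → -7/8
5 of 15 · RBRRR · max L -1 · min R -7/8 → -15/16
6 of 15 · RBRRRB · max L -15/16 · min R -7/8 → -29/32
7 of 15 · RBRRRBR · max L -15/16 · min R -29/32 → -59/64
8 of 15 · RBRRRBRR · max L -15/16 · min R -59/64 → -119/128
9 of 15 · RBRRRBRRR · max L -15/16 · min R -119/128 → -239/256
10 of 15 · RBRRRBRRRR · max L -15/16 · min R -239/256 → -479/512
11 of 15 · RBRRRBRRRRB · max L -479/512 · min R -239/256 → -957/1024
12 of 15 · RBRRRBRRRRBB · max L -957/1024 · min R -239/256 → -1913/2048
13 of 15 · RBRRRBRRRRBBR · max L -957/1024 · min R -1913/2048 → -3827/4096
14 of 15 · RBRRRBRRRRBBRR · max L -957/1024 · min R -3827/4096 → -7655/8192
15 of 15 · RBRRRBRRRRBBRRB · max L -7655/8192 · min R -3827/4096 → -15309/16384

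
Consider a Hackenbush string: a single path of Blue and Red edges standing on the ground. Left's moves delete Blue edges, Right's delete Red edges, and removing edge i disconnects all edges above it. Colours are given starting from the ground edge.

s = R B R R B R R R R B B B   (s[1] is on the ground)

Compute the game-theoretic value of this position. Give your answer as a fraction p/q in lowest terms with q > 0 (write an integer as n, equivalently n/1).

Prefix values for R B R R B R R R R B B B via {L|R} + simplicity:
G_1 [R]  L=[∅]  R=[0]  ⇒ -1
G_2 [RB]  L=[-1]  R=[0]  ⇒ -1/2
G_3 [RBR]  L=[-1]  R=[-1/2 0]  ⇒ -3/4
G_4 [RBRR]  L=[-1]  R=[-3/4 -1/2 0]  ⇒ -7/8
G_5 [RBRRB]  L=[-1 -7/8]  R=[-3/4 -1/2 0]  ⇒ -13/16
G_6 [RBRRBR]  L=[-1 -7/8]  R=[-13/16 -3/4 -1/2 0]  ⇒ -27/32
G_7 [RBRRBRR]  L=[-1 -7/8]  R=[-27/32 -13/16 -3/4 -1/2 0]  ⇒ -55/64
G_8 [RBRRBRRR]  L=[-1 -7/8]  R=[-55/64 -27/32 -13/16 -3/4 -1/2 0]  ⇒ -111/128
G_9 [RBRRBRRRR]  L=[-1 -7/8]  R=[-111/128 -55/64 -27/32 -13/16 -3/4 -1/2 0]  ⇒ -223/256
G_10 [RBRRBRRRRB]  L=[-1 -7/8 -223/256]  R=[-111/128 -55/64 -27/32 -13/16 -3/4 -1/2 0]  ⇒ -445/512
G_11 [RBRRBRRRRBB]  L=[-1 -7/8 -223/256 -445/512]  R=[-111/128 -55/64 -27/32 -13/16 -3/4 -1/2 0]  ⇒ -889/1024
G_12 [RBRRBRRRRBBB]  L=[-1 -7/8 -223/256 -445/512 -889/1024]  R=[-111/128 -55/64 -27/32 -13/16 -3/4 -1/2 0]  ⇒ -1777/2048

-1777/2048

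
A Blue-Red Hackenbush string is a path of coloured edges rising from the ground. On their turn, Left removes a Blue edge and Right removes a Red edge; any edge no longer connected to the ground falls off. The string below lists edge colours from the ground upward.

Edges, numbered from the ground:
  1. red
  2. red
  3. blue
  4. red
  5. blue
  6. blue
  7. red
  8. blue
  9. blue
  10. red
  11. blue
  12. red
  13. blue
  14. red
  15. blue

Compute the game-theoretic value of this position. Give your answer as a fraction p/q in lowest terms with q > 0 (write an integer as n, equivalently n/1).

Prefix values for red red blue red blue blue red blue blue red blue red blue red blue via {L|R} + simplicity:
1 of 15 · r · max L −∞ · min R 0 ⇒ -1
2 of 15 · rr · max L −∞ · min R -1 ⇒ -2
3 of 15 · rrb · max L -2 · min R -1 ⇒ -3/2
4 of 15 · rrbr · max L -2 · min R -3/2 ⇒ -7/4
5 of 15 · rrbrb · max L -7/4 · min R -3/2 ⇒ -13/8
6 of 15 · rrbrbb · max L -13/8 · min R -3/2 ⇒ -25/16
7 of 15 · rrbrbbr · max L -13/8 · min R -25/16 ⇒ -51/32
8 of 15 · rrbrbbrb · max L -51/32 · min R -25/16 ⇒ -101/64
9 of 15 · rrbrbbrbb · max L -101/64 · min R -25/16 ⇒ -201/128
10 of 15 · rrbrbbrbbr · max L -101/64 · min R -201/128 ⇒ -403/256
11 of 15 · rrbrbbrbbrb · max L -403/256 · min R -201/128 ⇒ -805/512
12 of 15 · rrbrbbrbbrbr · max L -403/256 · min R -805/512 ⇒ -1611/1024
13 of 15 · rrbrbbrbbrbrb · max L -1611/1024 · min R -805/512 ⇒ -3221/2048
14 of 15 · rrbrbbrbbrbrbr · max L -1611/1024 · min R -3221/2048 ⇒ -6443/4096
15 of 15 · rrbrbbrbbrbrbrb · max L -6443/4096 · min R -3221/2048 ⇒ -12885/8192

-12885/8192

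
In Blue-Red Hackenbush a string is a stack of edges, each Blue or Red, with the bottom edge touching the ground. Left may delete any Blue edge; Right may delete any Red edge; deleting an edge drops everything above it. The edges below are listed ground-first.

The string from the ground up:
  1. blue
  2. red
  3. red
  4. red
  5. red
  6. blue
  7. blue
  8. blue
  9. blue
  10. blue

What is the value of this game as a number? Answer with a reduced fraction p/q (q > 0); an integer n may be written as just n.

63/512

value(b) = { 0 |  } — 1
value(br) = { 0 | 1 } — 1/2
value(brr) = { 0 | 1/2,1 } — 1/4
value(brrr) = { 0 | 1/4,1/2,1 } — 1/8
value(brrrr) = { 0 | 1/8,1/4,1/2,1 } — 1/16
value(brrrrb) = { 0,1/16 | 1/8,1/4,1/2,1 } — 3/32
value(brrrrbb) = { 0,1/16,3/32 | 1/8,1/4,1/2,1 } — 7/64
value(brrrrbbb) = { 0,1/16,3/32,7/64 | 1/8,1/4,1/2,1 } — 15/128
value(brrrrbbbb) = { 0,1/16,3/32,7/64,15/128 | 1/8,1/4,1/2,1 } — 31/256
value(brrrrbbbbb) = { 0,1/16,3/32,7/64,15/128,31/256 | 1/8,1/4,1/2,1 } — 63/512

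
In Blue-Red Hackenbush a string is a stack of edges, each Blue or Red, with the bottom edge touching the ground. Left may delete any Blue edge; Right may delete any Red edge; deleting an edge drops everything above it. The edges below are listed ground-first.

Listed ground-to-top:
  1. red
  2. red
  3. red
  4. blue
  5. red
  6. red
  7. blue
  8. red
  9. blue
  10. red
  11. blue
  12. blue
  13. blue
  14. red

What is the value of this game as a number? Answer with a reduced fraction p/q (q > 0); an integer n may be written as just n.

edge 1 of 14 (red): { none | 0 } => -1
edge 2 of 14 (red): { none | -1; 0 } => -2
edge 3 of 14 (red): { none | -2; -1; 0 } => -3
edge 4 of 14 (blue): { -3 | -2; -1; 0 } => -5/2
edge 5 of 14 (red): { -3 | -5/2; -2; -1; 0 } => -11/4
edge 6 of 14 (red): { -3 | -11/4; -5/2; -2; -1; 0 } => -23/8
edge 7 of 14 (blue): { -3; -23/8 | -11/4; -5/2; -2; -1; 0 } => -45/16
edge 8 of 14 (red): { -3; -23/8 | -45/16; -11/4; -5/2; -2; -1; 0 } => -91/32
edge 9 of 14 (blue): { -3; -23/8; -91/32 | -45/16; -11/4; -5/2; -2; -1; 0 } => -181/64
edge 10 of 14 (red): { -3; -23/8; -91/32 | -181/64; -45/16; -11/4; -5/2; -2; -1; 0 } => -363/128
edge 11 of 14 (blue): { -3; -23/8; -91/32; -363/128 | -181/64; -45/16; -11/4; -5/2; -2; -1; 0 } => -725/256
edge 12 of 14 (blue): { -3; -23/8; -91/32; -363/128; -725/256 | -181/64; -45/16; -11/4; -5/2; -2; -1; 0 } => -1449/512
edge 13 of 14 (blue): { -3; -23/8; -91/32; -363/128; -725/256; -1449/512 | -181/64; -45/16; -11/4; -5/2; -2; -1; 0 } => -2897/1024
edge 14 of 14 (red): { -3; -23/8; -91/32; -363/128; -725/256; -1449/512 | -2897/1024; -181/64; -45/16; -11/4; -5/2; -2; -1; 0 } => -5795/2048

-5795/2048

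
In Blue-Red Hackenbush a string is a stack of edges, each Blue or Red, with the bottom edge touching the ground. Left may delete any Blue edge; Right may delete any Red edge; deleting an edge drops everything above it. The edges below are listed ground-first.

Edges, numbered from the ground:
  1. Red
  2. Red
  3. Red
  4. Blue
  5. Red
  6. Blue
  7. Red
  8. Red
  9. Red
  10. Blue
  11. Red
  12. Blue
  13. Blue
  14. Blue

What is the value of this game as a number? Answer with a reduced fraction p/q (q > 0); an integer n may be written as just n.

Prefix values for Red Red Red Blue Red Blue Red Red Red Blue Red Blue Blue Blue via {L|R} + simplicity:
val_1 [R]  L=[∅]  R=[0]  so -1
val_2 [RR]  L=[∅]  R=[-1,0]  so -2
val_3 [RRR]  L=[∅]  R=[-2,-1,0]  so -3
val_4 [RRRB]  L=[-3]  R=[-2,-1,0]  so -5/2
val_5 [RRRBR]  L=[-3]  R=[-5/2,-2,-1,0]  so -11/4
val_6 [RRRBRB]  L=[-3,-11/4]  R=[-5/2,-2,-1,0]  so -21/8
val_7 [RRRBRBR]  L=[-3,-11/4]  R=[-21/8,-5/2,-2,-1,0]  so -43/16
val_8 [RRRBRBRR]  L=[-3,-11/4]  R=[-43/16,-21/8,-5/2,-2,-1,0]  so -87/32
val_9 [RRRBRBRRR]  L=[-3,-11/4]  R=[-87/32,-43/16,-21/8,-5/2,-2,-1,0]  so -175/64
val_10 [RRRBRBRRRB]  L=[-3,-11/4,-175/64]  R=[-87/32,-43/16,-21/8,-5/2,-2,-1,0]  so -349/128
val_11 [RRRBRBRRRBR]  L=[-3,-11/4,-175/64]  R=[-349/128,-87/32,-43/16,-21/8,-5/2,-2,-1,0]  so -699/256
val_12 [RRRBRBRRRBRB]  L=[-3,-11/4,-175/64,-699/256]  R=[-349/128,-87/32,-43/16,-21/8,-5/2,-2,-1,0]  so -1397/512
val_13 [RRRBRBRRRBRBB]  L=[-3,-11/4,-175/64,-699/256,-1397/512]  R=[-349/128,-87/32,-43/16,-21/8,-5/2,-2,-1,0]  so -2793/1024
val_14 [RRRBRBRRRBRBBB]  L=[-3,-11/4,-175/64,-699/256,-1397/512,-2793/1024]  R=[-349/128,-87/32,-43/16,-21/8,-5/2,-2,-1,0]  so -5585/2048

-5585/2048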